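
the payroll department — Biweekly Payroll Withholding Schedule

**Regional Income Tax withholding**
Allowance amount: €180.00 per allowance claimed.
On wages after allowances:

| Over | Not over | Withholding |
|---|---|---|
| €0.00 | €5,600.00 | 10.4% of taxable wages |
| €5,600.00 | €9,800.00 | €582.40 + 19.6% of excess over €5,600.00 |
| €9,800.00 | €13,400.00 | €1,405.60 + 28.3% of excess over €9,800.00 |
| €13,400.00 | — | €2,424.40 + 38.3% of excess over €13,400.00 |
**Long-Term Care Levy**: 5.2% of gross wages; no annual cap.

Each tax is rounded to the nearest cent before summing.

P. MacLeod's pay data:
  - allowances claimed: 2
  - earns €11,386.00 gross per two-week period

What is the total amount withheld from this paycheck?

Regional Income Tax: taxable = €11,386.00 − 2×€180.00 = €11,026.00
  €1,405.60 + 28.3% × (€11,026.00 − €9,800.00) = €1,405.60 + 28.3% × €1,226.00 = €1,752.56
Long-Term Care Levy: 5.2% × €11,386.00 = €592.07
Total: €1,752.56 + €592.07 = €2,344.63

€2,344.63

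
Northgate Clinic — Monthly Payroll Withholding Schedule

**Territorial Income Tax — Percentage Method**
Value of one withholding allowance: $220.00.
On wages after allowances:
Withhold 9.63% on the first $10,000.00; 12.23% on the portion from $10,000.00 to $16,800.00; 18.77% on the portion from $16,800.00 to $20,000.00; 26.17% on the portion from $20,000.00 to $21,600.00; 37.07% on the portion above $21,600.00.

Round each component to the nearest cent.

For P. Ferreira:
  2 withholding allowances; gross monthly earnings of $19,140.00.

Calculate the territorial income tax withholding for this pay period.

$2,151.27

Territorial Income Tax: taxable = $19,140.00 − 2×$220.00 = $18,700.00
  $1,794.64 + 18.77% × ($18,700.00 − $16,800.00) = $1,794.64 + 18.77% × $1,900.00 = $2,151.27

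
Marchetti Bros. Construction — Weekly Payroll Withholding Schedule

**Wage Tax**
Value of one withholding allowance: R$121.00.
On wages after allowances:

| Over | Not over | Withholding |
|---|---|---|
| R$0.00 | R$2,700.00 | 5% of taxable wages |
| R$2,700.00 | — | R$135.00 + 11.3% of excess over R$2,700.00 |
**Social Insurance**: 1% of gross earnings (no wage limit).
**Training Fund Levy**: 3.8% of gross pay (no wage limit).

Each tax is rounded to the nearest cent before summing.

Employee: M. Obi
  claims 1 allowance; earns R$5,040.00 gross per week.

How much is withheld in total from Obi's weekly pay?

R$627.67

Wage Tax: taxable = R$5,040.00 − 1×R$121.00 = R$4,919.00
  R$135.00 + 11.3% × (R$4,919.00 − R$2,700.00) = R$135.00 + 11.3% × R$2,219.00 = R$385.75
Social Insurance: 1% × R$5,040.00 = R$50.40
Training Fund Levy: 3.8% × R$5,040.00 = R$191.52
Total: R$385.75 + R$50.40 + R$191.52 = R$627.67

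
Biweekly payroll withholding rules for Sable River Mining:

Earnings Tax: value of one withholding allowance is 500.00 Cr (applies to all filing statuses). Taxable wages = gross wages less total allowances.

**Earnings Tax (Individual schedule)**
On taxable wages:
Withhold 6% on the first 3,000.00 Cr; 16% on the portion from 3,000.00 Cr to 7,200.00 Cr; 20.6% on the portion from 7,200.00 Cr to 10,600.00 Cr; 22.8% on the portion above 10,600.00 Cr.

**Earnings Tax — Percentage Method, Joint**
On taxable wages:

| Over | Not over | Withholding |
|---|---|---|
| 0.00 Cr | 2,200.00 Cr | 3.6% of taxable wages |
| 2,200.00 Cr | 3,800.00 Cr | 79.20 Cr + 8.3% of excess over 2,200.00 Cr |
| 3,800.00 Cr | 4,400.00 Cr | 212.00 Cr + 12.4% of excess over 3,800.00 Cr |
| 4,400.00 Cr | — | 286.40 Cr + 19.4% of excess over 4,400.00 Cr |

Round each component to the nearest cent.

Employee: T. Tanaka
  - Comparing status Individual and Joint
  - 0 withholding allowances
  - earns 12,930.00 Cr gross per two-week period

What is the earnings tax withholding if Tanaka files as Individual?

2,083.64 Cr

Earnings Tax (Individual): taxable = 12,930.00 Cr
  1,552.40 Cr + 22.8% × (12,930.00 Cr − 10,600.00 Cr) = 1,552.40 Cr + 22.8% × 2,330.00 Cr = 2,083.64 Cr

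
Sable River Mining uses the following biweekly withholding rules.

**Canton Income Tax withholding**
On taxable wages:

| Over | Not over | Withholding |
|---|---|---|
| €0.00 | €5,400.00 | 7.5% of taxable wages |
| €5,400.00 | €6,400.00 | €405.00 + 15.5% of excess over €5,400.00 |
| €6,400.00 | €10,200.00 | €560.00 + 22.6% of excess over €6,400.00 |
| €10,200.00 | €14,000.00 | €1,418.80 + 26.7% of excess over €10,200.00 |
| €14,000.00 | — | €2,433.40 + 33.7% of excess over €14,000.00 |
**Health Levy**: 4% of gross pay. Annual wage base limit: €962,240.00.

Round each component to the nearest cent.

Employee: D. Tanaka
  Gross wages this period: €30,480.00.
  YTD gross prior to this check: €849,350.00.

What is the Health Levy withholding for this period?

Health Levy: 4% × €30,480.00 = €1,219.20

€1,219.20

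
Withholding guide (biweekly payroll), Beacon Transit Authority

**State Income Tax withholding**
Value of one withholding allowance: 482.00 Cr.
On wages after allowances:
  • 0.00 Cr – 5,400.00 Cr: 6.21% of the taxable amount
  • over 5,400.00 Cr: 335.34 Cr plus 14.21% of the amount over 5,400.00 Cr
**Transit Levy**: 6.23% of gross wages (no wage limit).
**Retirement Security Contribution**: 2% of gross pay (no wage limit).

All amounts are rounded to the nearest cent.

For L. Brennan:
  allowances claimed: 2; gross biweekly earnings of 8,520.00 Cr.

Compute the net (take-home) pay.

State Income Tax: taxable = 8,520.00 Cr − 2×482.00 Cr = 7,556.00 Cr
  335.34 Cr + 14.21% × (7,556.00 Cr − 5,400.00 Cr) = 335.34 Cr + 14.21% × 2,156.00 Cr = 641.71 Cr
Transit Levy: 6.23% × 8,520.00 Cr = 530.80 Cr
Retirement Security Contribution: 2% × 8,520.00 Cr = 170.40 Cr
Total withheld: 641.71 Cr + 530.80 Cr + 170.40 Cr = 1,342.91 Cr
Net pay: 8,520.00 Cr − 1,342.91 Cr = 7,177.09 Cr

7,177.09 Cr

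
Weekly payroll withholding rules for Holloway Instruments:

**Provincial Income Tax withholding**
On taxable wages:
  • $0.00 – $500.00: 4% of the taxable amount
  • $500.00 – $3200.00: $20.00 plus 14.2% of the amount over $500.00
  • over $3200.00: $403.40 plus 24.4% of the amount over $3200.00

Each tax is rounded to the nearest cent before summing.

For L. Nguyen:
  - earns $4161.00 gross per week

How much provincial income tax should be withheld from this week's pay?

$637.88

Provincial Income Tax: taxable = $4161.00
  $403.40 + 24.4% × ($4161.00 − $3200.00) = $403.40 + 24.4% × $961.00 = $637.88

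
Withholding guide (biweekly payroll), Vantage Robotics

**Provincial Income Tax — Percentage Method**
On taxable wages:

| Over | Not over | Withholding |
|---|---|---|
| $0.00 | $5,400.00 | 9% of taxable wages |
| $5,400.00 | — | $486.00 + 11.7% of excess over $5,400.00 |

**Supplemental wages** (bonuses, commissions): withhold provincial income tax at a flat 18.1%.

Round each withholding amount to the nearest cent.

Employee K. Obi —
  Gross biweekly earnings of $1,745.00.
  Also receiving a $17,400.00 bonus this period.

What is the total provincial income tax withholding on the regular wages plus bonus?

Provincial Income Tax: taxable = $1,745.00
  9% × $1,745.00 = $157.05
Supplemental (18.1% flat on bonus): 18.1% × $17,400.00 = $3,149.40
Total provincial income tax: $157.05 + $3,149.40 = $3,306.45

$3,306.45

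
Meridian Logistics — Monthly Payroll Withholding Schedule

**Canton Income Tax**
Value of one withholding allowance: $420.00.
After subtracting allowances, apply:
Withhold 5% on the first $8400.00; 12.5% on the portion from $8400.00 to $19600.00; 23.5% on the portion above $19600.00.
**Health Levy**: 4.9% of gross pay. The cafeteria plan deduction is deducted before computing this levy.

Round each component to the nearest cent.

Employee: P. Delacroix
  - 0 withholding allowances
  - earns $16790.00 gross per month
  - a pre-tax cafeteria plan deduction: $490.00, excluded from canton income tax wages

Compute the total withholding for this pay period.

Canton Income Tax: taxable = $16790.00 − $490.00 = $16300.00
  $420.00 + 12.5% × ($16300.00 − $8400.00) = $420.00 + 12.5% × $7900.00 = $1407.50
Health Levy: 4.9% × $16300.00 = $798.70
Total: $1407.50 + $798.70 = $2206.20

$2206.20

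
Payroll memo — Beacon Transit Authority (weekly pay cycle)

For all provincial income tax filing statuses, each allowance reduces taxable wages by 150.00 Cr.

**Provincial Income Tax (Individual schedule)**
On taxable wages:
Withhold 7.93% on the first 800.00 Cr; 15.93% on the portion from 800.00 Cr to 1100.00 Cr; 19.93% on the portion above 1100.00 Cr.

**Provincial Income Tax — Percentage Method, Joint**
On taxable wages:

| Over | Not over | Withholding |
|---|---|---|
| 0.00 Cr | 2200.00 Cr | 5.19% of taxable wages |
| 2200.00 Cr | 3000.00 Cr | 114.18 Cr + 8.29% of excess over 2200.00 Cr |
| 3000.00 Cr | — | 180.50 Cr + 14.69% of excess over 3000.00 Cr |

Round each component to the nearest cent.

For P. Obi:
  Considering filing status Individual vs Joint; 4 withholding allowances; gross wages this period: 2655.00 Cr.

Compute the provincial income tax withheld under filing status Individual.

Provincial Income Tax (Individual): taxable = 2655.00 Cr − 4×150.00 Cr = 2055.00 Cr
  111.23 Cr + 19.93% × (2055.00 Cr − 1100.00 Cr) = 111.23 Cr + 19.93% × 955.00 Cr = 301.56 Cr

301.56 Cr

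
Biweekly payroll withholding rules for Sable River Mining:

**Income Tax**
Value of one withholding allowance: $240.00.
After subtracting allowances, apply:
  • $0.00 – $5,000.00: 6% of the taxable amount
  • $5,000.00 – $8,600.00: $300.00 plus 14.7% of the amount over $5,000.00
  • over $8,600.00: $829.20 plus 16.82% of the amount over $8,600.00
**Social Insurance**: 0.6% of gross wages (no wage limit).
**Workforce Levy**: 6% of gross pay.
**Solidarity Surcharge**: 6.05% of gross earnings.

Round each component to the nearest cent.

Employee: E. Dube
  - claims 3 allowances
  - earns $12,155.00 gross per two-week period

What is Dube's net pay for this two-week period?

$9,311.34

Income Tax: taxable = $12,155.00 − 3×$240.00 = $11,435.00
  $829.20 + 16.82% × ($11,435.00 − $8,600.00) = $829.20 + 16.82% × $2,835.00 = $1,306.05
Social Insurance: 0.6% × $12,155.00 = $72.93
Workforce Levy: 6% × $12,155.00 = $729.30
Solidarity Surcharge: 6.05% × $12,155.00 = $735.38
Total withheld: $1,306.05 + $72.93 + $729.30 + $735.38 = $2,843.66
Net pay: $12,155.00 − $2,843.66 = $9,311.34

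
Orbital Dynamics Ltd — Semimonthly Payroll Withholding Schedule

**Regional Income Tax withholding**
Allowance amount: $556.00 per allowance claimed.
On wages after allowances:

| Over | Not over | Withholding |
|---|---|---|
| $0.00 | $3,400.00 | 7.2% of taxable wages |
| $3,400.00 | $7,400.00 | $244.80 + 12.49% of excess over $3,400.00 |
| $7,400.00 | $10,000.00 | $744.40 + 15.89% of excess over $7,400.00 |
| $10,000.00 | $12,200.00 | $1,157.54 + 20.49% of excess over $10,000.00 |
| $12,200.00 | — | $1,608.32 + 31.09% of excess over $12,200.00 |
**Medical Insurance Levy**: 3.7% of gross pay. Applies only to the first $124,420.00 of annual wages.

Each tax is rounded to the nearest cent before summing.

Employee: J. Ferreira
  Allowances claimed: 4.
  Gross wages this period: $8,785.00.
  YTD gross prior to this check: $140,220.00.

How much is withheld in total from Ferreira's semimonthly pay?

$639.61

Regional Income Tax: taxable = $8,785.00 − 4×$556.00 = $6,561.00
  $244.80 + 12.49% × ($6,561.00 − $3,400.00) = $244.80 + 12.49% × $3,161.00 = $639.61
Medical Insurance Levy: YTD $140,220.00 ≥ cap $124,420.00 → $0.00
Total: $639.61 + $0.00 = $639.61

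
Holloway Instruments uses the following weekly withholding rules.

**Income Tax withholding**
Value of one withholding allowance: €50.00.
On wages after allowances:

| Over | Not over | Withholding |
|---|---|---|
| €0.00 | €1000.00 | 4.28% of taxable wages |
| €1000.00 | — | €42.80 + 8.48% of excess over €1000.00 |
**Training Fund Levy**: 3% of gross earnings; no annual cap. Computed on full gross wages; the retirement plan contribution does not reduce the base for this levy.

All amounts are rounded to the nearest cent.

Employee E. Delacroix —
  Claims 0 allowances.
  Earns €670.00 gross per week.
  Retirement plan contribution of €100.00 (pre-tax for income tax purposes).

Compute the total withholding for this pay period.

Income Tax: taxable = €670.00 − €100.00 = €570.00
  4.28% × €570.00 = €24.40
Training Fund Levy: 3% × €670.00 = €20.10
Total: €24.40 + €20.10 = €44.50

€44.50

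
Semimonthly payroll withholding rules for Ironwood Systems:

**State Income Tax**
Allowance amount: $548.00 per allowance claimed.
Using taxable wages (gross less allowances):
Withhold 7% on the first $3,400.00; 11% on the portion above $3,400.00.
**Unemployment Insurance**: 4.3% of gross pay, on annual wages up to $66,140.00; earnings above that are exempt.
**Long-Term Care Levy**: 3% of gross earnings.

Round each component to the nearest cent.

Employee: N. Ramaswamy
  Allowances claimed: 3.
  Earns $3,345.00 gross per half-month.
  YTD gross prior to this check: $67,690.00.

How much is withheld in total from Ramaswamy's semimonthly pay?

State Income Tax: taxable = $3,345.00 − 3×$548.00 = $1,701.00
  7% × $1,701.00 = $119.07
Unemployment Insurance: YTD $67,690.00 ≥ cap $66,140.00 → $0.00
Long-Term Care Levy: 3% × $3,345.00 = $100.35
Total: $119.07 + $0.00 + $100.35 = $219.42

$219.42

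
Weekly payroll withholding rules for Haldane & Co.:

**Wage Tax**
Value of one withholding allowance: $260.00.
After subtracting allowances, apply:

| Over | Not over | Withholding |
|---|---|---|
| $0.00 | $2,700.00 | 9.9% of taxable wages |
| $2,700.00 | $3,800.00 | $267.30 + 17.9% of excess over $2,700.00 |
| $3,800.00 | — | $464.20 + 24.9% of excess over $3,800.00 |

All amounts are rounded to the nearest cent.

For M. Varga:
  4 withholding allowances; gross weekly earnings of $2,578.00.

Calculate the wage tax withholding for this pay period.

Wage Tax: taxable = $2,578.00 − 4×$260.00 = $1,538.00
  9.9% × $1,538.00 = $152.26

$152.26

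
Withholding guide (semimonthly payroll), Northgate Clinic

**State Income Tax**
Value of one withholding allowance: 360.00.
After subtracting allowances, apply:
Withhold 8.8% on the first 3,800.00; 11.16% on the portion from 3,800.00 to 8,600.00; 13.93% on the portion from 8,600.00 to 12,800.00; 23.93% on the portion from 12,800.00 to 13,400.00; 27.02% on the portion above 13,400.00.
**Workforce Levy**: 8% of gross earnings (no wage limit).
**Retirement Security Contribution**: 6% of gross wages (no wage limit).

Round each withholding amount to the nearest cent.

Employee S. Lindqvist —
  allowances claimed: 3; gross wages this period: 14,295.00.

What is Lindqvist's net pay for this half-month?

10,739.25

State Income Tax: taxable = 14,295.00 − 3×360.00 = 13,215.00
  1,455.14 + 23.93% × (13,215.00 − 12,800.00) = 1,455.14 + 23.93% × 415.00 = 1,554.45
Workforce Levy: 8% × 14,295.00 = 1,143.60
Retirement Security Contribution: 6% × 14,295.00 = 857.70
Total withheld: 1,554.45 + 1,143.60 + 857.70 = 3,555.75
Net pay: 14,295.00 − 3,555.75 = 10,739.25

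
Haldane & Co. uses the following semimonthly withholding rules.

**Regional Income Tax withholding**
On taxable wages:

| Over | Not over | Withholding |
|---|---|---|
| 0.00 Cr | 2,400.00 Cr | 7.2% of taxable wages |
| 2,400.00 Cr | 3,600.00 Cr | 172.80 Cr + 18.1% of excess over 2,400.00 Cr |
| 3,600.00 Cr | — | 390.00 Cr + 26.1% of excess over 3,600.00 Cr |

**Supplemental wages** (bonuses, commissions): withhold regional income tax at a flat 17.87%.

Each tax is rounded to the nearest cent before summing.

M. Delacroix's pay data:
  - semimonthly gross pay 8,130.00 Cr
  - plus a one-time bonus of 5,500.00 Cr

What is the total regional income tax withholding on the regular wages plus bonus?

2,555.18 Cr

Regional Income Tax: taxable = 8,130.00 Cr
  390.00 Cr + 26.1% × (8,130.00 Cr − 3,600.00 Cr) = 390.00 Cr + 26.1% × 4,530.00 Cr = 1,572.33 Cr
Supplemental (17.87% flat on bonus): 17.87% × 5,500.00 Cr = 982.85 Cr
Total regional income tax: 1,572.33 Cr + 982.85 Cr = 2,555.18 Cr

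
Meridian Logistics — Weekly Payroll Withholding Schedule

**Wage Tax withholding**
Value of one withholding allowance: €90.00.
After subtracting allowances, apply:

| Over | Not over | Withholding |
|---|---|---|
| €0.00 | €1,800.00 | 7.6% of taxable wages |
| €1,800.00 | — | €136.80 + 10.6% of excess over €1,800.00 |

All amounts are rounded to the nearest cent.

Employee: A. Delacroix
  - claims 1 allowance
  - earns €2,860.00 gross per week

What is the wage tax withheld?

€239.62

Wage Tax: taxable = €2,860.00 − 1×€90.00 = €2,770.00
  €136.80 + 10.6% × (€2,770.00 − €1,800.00) = €136.80 + 10.6% × €970.00 = €239.62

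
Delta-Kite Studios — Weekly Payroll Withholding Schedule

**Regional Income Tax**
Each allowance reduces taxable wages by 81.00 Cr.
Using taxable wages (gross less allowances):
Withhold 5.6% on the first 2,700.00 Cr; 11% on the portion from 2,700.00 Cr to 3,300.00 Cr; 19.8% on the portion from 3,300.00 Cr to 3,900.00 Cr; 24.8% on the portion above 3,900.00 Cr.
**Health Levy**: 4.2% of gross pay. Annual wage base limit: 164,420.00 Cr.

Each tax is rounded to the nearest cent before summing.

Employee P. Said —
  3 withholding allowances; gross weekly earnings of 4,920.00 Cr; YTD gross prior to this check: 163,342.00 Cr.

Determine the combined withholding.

Regional Income Tax: taxable = 4,920.00 Cr − 3×81.00 Cr = 4,677.00 Cr
  336.00 Cr + 24.8% × (4,677.00 Cr − 3,900.00 Cr) = 336.00 Cr + 24.8% × 777.00 Cr = 528.70 Cr
Health Levy: cap 164,420.00 Cr − YTD 163,342.00 Cr = 1,078.00 Cr subject; 4.2% × 1,078.00 Cr = 45.28 Cr
Total: 528.70 Cr + 45.28 Cr = 573.98 Cr

573.98 Cr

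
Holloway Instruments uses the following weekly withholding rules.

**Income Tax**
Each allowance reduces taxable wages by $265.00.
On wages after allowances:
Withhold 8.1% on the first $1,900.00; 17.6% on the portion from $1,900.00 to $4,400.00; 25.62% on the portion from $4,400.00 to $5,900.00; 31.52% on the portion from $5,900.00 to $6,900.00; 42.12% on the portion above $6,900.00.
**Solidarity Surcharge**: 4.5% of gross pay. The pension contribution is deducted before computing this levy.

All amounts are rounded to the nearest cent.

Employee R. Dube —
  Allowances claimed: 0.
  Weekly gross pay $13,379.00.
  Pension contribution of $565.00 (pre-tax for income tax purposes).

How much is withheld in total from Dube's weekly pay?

$4,361.01

Income Tax: taxable = $13,379.00 − $565.00 = $12,814.00
  $1,293.40 + 42.12% × ($12,814.00 − $6,900.00) = $1,293.40 + 42.12% × $5,914.00 = $3,784.38
Solidarity Surcharge: 4.5% × $12,814.00 = $576.63
Total: $3,784.38 + $576.63 = $4,361.01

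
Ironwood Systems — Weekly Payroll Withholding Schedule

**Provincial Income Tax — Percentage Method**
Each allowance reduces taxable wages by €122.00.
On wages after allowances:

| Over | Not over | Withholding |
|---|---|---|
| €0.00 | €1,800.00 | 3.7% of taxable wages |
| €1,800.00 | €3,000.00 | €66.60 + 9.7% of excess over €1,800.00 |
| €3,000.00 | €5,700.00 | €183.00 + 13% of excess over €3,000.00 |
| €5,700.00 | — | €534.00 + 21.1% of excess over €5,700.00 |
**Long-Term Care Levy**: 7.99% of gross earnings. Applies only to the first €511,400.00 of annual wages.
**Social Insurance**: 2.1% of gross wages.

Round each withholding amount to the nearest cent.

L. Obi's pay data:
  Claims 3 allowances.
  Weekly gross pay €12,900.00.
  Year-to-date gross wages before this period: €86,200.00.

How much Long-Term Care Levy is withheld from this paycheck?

€1,030.71

Long-Term Care Levy: 7.99% × €12,900.00 = €1,030.71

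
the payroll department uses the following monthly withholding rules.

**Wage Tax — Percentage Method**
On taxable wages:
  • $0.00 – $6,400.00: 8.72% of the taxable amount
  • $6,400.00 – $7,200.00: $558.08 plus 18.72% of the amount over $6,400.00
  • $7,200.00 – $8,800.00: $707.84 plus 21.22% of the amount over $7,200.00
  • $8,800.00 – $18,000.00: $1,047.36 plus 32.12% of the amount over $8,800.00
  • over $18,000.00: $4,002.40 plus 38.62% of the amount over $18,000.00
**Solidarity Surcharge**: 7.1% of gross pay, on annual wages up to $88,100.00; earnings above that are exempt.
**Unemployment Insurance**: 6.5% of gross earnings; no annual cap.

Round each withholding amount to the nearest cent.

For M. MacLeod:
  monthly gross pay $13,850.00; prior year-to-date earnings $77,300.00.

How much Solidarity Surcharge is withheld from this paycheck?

$766.80

Solidarity Surcharge: cap $88,100.00 − YTD $77,300.00 = $10,800.00 subject; 7.1% × $10,800.00 = $766.80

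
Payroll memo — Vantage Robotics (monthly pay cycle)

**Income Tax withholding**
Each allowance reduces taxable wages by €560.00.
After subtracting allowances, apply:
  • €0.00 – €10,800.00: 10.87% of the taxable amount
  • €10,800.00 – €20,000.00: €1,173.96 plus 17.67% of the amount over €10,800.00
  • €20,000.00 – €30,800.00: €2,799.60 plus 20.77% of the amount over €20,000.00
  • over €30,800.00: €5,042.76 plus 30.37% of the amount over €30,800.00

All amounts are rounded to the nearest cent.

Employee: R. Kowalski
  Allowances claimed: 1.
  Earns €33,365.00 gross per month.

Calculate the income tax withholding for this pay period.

Income Tax: taxable = €33,365.00 − 1×€560.00 = €32,805.00
  €5,042.76 + 30.37% × (€32,805.00 − €30,800.00) = €5,042.76 + 30.37% × €2,005.00 = €5,651.68

€5,651.68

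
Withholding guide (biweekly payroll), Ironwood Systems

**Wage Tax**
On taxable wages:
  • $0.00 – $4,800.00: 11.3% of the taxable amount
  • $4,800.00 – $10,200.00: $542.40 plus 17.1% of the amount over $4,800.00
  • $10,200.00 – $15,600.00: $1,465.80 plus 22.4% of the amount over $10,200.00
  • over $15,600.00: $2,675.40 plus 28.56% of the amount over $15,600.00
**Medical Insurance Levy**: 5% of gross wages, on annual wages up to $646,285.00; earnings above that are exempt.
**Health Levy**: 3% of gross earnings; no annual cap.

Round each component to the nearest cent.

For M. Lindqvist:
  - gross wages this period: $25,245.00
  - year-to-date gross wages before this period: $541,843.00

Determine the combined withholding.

Wage Tax: taxable = $25,245.00
  $2,675.40 + 28.56% × ($25,245.00 − $15,600.00) = $2,675.40 + 28.56% × $9,645.00 = $5,430.01
Medical Insurance Levy: 5% × $25,245.00 = $1,262.25
Health Levy: 3% × $25,245.00 = $757.35
Total: $5,430.01 + $1,262.25 + $757.35 = $7,449.61

$7,449.61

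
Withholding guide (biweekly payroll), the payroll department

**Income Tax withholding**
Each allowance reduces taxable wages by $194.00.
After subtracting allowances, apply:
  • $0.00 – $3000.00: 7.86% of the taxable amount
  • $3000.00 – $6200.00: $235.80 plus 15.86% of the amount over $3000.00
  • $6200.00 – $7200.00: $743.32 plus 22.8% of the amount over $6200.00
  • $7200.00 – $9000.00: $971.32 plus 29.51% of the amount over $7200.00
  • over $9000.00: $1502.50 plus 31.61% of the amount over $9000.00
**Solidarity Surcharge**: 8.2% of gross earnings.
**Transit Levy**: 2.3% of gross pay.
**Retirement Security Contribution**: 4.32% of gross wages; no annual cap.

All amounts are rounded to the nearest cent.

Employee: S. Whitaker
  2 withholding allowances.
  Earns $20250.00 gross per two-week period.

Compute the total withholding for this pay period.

$7937.03

Income Tax: taxable = $20250.00 − 2×$194.00 = $19862.00
  $1502.50 + 31.61% × ($19862.00 − $9000.00) = $1502.50 + 31.61% × $10862.00 = $4935.98
Solidarity Surcharge: 8.2% × $20250.00 = $1660.50
Transit Levy: 2.3% × $20250.00 = $465.75
Retirement Security Contribution: 4.32% × $20250.00 = $874.80
Total: $4935.98 + $1660.50 + $465.75 + $874.80 = $7937.03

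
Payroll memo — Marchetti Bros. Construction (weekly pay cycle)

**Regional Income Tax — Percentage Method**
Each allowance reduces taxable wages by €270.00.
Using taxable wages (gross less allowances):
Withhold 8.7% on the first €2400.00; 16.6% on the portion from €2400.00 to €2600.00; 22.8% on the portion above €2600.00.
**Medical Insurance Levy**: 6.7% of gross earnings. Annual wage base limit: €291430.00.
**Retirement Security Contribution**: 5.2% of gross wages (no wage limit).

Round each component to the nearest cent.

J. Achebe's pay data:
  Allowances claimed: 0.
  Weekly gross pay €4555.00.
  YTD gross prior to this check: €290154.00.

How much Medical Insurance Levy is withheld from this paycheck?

€85.49

Medical Insurance Levy: cap €291430.00 − YTD €290154.00 = €1276.00 subject; 6.7% × €1276.00 = €85.49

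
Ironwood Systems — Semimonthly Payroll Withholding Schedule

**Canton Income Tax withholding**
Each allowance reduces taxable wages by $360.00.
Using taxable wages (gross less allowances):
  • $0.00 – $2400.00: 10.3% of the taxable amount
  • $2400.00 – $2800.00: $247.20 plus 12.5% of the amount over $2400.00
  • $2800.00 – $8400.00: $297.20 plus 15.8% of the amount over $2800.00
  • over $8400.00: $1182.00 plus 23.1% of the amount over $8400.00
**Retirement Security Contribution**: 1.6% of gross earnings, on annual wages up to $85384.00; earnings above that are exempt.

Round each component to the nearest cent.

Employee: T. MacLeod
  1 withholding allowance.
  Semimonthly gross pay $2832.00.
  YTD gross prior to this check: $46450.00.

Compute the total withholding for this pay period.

Canton Income Tax: taxable = $2832.00 − 1×$360.00 = $2472.00
  $247.20 + 12.5% × ($2472.00 − $2400.00) = $247.20 + 12.5% × $72.00 = $256.20
Retirement Security Contribution: 1.6% × $2832.00 = $45.31
Total: $256.20 + $45.31 = $301.51

$301.51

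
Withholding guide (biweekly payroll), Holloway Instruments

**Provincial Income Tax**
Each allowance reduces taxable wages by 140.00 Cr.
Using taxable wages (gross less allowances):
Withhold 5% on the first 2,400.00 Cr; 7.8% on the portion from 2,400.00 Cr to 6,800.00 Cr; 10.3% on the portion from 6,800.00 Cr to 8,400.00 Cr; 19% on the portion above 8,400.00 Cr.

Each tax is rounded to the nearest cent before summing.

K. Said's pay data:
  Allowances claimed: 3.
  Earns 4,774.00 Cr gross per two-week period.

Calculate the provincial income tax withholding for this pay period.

Provincial Income Tax: taxable = 4,774.00 Cr − 3×140.00 Cr = 4,354.00 Cr
  120.00 Cr + 7.8% × (4,354.00 Cr − 2,400.00 Cr) = 120.00 Cr + 7.8% × 1,954.00 Cr = 272.41 Cr

272.41 Cr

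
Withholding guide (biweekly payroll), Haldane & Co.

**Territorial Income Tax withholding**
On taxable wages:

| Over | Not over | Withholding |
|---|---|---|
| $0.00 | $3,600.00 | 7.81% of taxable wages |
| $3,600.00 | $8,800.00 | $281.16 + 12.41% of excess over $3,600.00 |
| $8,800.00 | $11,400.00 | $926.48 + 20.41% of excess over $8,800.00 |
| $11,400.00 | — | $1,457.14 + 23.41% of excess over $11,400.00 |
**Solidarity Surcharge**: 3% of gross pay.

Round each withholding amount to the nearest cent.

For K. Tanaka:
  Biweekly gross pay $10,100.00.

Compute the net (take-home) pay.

$8,605.19

Territorial Income Tax: taxable = $10,100.00
  $926.48 + 20.41% × ($10,100.00 − $8,800.00) = $926.48 + 20.41% × $1,300.00 = $1,191.81
Solidarity Surcharge: 3% × $10,100.00 = $303.00
Total withheld: $1,191.81 + $303.00 = $1,494.81
Net pay: $10,100.00 − $1,494.81 = $8,605.19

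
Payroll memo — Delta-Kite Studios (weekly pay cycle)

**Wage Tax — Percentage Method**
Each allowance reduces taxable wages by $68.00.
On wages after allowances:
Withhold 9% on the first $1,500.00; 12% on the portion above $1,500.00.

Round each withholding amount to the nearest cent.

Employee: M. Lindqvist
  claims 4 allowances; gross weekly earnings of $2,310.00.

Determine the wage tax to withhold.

Wage Tax: taxable = $2,310.00 − 4×$68.00 = $2,038.00
  $135.00 + 12% × ($2,038.00 − $1,500.00) = $135.00 + 12% × $538.00 = $199.56

$199.56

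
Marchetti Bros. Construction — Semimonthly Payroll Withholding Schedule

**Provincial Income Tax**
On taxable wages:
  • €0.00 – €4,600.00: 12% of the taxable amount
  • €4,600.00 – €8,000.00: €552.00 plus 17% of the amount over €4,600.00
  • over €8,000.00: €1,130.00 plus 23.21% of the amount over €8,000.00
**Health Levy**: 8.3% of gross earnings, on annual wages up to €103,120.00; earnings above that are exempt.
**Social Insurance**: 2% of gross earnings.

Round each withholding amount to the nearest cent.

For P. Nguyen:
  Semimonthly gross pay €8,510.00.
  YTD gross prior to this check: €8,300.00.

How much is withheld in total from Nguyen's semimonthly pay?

€2,124.90

Provincial Income Tax: taxable = €8,510.00
  €1,130.00 + 23.21% × (€8,510.00 − €8,000.00) = €1,130.00 + 23.21% × €510.00 = €1,248.37
Health Levy: 8.3% × €8,510.00 = €706.33
Social Insurance: 2% × €8,510.00 = €170.20
Total: €1,248.37 + €706.33 + €170.20 = €2,124.90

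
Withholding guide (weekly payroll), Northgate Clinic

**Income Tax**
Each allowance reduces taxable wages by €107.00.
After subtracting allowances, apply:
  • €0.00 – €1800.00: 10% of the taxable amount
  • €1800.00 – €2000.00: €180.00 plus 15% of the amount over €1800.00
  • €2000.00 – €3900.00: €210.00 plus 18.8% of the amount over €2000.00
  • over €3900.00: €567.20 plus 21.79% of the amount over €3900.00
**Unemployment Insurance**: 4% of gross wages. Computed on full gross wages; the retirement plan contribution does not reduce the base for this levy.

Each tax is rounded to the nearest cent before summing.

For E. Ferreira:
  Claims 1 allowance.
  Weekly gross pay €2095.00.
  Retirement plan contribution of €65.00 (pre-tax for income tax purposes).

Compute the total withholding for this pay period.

Income Tax: taxable = €2095.00 − €65.00 − 1×€107.00 = €1923.00
  €180.00 + 15% × (€1923.00 − €1800.00) = €180.00 + 15% × €123.00 = €198.45
Unemployment Insurance: 4% × €2095.00 = €83.80
Total: €198.45 + €83.80 = €282.25

€282.25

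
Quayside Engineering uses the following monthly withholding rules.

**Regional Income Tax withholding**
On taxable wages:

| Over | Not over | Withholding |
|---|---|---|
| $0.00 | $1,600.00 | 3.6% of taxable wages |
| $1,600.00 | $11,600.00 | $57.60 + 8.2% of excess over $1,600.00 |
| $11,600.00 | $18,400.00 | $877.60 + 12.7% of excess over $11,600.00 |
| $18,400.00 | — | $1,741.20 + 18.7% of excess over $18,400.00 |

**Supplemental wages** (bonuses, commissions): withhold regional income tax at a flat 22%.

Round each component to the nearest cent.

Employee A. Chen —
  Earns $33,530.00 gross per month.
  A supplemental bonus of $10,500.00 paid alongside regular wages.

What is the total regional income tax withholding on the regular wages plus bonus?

$6,880.51

Regional Income Tax: taxable = $33,530.00
  $1,741.20 + 18.7% × ($33,530.00 − $18,400.00) = $1,741.20 + 18.7% × $15,130.00 = $4,570.51
Supplemental (22% flat on bonus): 22% × $10,500.00 = $2,310.00
Total regional income tax: $4,570.51 + $2,310.00 = $6,880.51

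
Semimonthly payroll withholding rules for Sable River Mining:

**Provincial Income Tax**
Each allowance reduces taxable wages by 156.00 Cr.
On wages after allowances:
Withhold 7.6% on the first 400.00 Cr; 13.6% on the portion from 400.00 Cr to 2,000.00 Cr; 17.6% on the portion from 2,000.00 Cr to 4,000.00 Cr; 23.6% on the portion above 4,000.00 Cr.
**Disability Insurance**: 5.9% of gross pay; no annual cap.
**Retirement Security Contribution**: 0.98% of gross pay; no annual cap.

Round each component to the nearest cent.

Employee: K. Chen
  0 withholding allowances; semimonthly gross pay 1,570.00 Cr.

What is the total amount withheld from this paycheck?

297.54 Cr

Provincial Income Tax: taxable = 1,570.00 Cr
  30.40 Cr + 13.6% × (1,570.00 Cr − 400.00 Cr) = 30.40 Cr + 13.6% × 1,170.00 Cr = 189.52 Cr
Disability Insurance: 5.9% × 1,570.00 Cr = 92.63 Cr
Retirement Security Contribution: 0.98% × 1,570.00 Cr = 15.39 Cr
Total: 189.52 Cr + 92.63 Cr + 15.39 Cr = 297.54 Cr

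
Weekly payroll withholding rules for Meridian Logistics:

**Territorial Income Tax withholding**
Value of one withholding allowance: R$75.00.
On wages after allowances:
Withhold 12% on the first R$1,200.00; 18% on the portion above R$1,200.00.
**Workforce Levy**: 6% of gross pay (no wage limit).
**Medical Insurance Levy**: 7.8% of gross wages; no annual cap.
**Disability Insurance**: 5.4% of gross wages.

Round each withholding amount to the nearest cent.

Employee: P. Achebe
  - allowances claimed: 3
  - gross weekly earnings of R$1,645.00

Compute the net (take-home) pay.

Territorial Income Tax: taxable = R$1,645.00 − 3×R$75.00 = R$1,420.00
  R$144.00 + 18% × (R$1,420.00 − R$1,200.00) = R$144.00 + 18% × R$220.00 = R$183.60
Workforce Levy: 6% × R$1,645.00 = R$98.70
Medical Insurance Levy: 7.8% × R$1,645.00 = R$128.31
Disability Insurance: 5.4% × R$1,645.00 = R$88.83
Total withheld: R$183.60 + R$98.70 + R$128.31 + R$88.83 = R$499.44
Net pay: R$1,645.00 − R$499.44 = R$1,145.56

R$1,145.56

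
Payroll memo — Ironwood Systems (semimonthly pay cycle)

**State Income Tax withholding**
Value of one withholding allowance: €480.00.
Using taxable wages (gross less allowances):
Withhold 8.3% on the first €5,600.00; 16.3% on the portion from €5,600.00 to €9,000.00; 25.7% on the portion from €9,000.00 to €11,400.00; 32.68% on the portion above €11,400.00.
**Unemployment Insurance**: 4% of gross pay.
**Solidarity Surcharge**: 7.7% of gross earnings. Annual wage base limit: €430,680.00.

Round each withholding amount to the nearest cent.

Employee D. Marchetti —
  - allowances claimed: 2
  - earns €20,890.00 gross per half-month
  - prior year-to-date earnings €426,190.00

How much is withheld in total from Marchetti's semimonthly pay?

State Income Tax: taxable = €20,890.00 − 2×€480.00 = €19,930.00
  €1,635.80 + 32.68% × (€19,930.00 − €11,400.00) = €1,635.80 + 32.68% × €8,530.00 = €4,423.40
Unemployment Insurance: 4% × €20,890.00 = €835.60
Solidarity Surcharge: cap €430,680.00 − YTD €426,190.00 = €4,490.00 subject; 7.7% × €4,490.00 = €345.73
Total: €4,423.40 + €835.60 + €345.73 = €5,604.73

€5,604.73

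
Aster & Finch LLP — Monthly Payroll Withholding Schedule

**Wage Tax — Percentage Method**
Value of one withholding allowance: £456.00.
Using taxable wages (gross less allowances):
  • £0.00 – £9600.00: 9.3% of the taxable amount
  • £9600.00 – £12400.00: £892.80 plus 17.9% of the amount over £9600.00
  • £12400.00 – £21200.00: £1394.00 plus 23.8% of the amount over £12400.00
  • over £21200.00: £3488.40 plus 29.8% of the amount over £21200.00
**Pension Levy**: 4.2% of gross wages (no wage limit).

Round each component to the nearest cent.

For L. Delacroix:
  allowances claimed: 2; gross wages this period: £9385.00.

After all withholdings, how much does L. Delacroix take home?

£8202.84

Wage Tax: taxable = £9385.00 − 2×£456.00 = £8473.00
  9.3% × £8473.00 = £787.99
Pension Levy: 4.2% × £9385.00 = £394.17
Total withheld: £787.99 + £394.17 = £1182.16
Net pay: £9385.00 − £1182.16 = £8202.84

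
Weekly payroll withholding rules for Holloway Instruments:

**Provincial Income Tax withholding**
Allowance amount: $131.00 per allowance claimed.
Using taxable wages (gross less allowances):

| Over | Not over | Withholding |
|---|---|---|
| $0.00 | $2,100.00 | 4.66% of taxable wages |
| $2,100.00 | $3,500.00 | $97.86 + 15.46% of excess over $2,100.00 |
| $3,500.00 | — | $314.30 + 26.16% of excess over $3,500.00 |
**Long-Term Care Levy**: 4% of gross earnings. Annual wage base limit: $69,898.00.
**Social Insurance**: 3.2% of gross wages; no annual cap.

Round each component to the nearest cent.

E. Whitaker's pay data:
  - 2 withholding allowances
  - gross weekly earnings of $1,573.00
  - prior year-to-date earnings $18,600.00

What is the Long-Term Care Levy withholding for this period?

$62.92

Long-Term Care Levy: 4% × $1,573.00 = $62.92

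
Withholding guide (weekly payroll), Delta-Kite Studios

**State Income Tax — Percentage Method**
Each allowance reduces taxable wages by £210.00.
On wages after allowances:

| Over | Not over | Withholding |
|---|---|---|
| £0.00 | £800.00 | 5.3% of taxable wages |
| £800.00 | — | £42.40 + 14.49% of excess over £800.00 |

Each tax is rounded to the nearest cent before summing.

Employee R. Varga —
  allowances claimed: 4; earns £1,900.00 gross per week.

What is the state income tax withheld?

£80.07

State Income Tax: taxable = £1,900.00 − 4×£210.00 = £1,060.00
  £42.40 + 14.49% × (£1,060.00 − £800.00) = £42.40 + 14.49% × £260.00 = £80.07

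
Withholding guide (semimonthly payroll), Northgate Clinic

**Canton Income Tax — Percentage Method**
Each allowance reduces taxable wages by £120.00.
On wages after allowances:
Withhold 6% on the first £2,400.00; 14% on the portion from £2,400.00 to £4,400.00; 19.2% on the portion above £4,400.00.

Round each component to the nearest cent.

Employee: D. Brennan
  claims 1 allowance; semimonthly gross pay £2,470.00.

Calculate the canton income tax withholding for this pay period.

£141.00

Canton Income Tax: taxable = £2,470.00 − 1×£120.00 = £2,350.00
  6% × £2,350.00 = £141.00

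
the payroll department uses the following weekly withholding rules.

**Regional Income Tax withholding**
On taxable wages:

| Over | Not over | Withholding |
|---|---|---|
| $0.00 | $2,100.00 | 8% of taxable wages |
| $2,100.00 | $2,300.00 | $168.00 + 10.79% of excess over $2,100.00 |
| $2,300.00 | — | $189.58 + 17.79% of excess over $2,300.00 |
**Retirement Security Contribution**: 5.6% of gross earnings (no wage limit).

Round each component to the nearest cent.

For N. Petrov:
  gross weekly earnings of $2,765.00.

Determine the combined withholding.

Regional Income Tax: taxable = $2,765.00
  $189.58 + 17.79% × ($2,765.00 − $2,300.00) = $189.58 + 17.79% × $465.00 = $272.30
Retirement Security Contribution: 5.6% × $2,765.00 = $154.84
Total: $272.30 + $154.84 = $427.14

$427.14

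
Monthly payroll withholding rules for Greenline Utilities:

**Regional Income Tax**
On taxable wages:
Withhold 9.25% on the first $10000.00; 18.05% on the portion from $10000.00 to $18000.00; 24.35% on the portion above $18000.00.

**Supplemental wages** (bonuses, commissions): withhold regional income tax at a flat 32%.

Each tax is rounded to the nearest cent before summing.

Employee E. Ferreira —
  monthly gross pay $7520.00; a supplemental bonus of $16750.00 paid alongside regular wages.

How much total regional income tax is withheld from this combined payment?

$6055.60

Regional Income Tax: taxable = $7520.00
  9.25% × $7520.00 = $695.60
Supplemental (32% flat on bonus): 32% × $16750.00 = $5360.00
Total regional income tax: $695.60 + $5360.00 = $6055.60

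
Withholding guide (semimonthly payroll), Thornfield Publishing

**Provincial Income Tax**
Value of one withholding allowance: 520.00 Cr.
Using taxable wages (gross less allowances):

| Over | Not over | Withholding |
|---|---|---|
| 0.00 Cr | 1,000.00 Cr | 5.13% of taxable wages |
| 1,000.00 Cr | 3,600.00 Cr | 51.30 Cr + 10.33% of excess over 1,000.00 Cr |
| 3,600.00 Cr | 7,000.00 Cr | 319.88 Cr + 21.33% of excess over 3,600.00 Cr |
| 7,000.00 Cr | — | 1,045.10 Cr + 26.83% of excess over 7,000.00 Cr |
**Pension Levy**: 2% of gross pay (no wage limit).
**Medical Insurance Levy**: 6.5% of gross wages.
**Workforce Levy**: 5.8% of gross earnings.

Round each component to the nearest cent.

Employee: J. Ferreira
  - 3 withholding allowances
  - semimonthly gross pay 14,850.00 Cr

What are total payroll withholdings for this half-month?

Provincial Income Tax: taxable = 14,850.00 Cr − 3×520.00 Cr = 13,290.00 Cr
  1,045.10 Cr + 26.83% × (13,290.00 Cr − 7,000.00 Cr) = 1,045.10 Cr + 26.83% × 6,290.00 Cr = 2,732.71 Cr
Pension Levy: 2% × 14,850.00 Cr = 297.00 Cr
Medical Insurance Levy: 6.5% × 14,850.00 Cr = 965.25 Cr
Workforce Levy: 5.8% × 14,850.00 Cr = 861.30 Cr
Total: 2,732.71 Cr + 297.00 Cr + 965.25 Cr + 861.30 Cr = 4,856.26 Cr

4,856.26 Cr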